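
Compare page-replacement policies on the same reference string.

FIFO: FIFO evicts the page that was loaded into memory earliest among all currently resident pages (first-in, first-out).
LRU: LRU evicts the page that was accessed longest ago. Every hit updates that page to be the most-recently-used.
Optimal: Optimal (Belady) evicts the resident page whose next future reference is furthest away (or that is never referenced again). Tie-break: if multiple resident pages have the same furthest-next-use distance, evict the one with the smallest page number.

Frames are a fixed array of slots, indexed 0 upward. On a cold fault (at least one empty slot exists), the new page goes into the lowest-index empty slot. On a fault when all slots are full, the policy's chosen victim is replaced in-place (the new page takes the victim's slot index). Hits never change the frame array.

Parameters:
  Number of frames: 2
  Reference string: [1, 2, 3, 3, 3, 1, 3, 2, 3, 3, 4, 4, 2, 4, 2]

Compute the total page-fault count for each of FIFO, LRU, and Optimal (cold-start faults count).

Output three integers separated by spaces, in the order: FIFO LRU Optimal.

Answer: 8 7 5

Derivation:
--- FIFO ---
  step 0: ref 1 -> FAULT, frames=[1,-] (faults so far: 1)
  step 1: ref 2 -> FAULT, frames=[1,2] (faults so far: 2)
  step 2: ref 3 -> FAULT, evict 1, frames=[3,2] (faults so far: 3)
  step 3: ref 3 -> HIT, frames=[3,2] (faults so far: 3)
  step 4: ref 3 -> HIT, frames=[3,2] (faults so far: 3)
  step 5: ref 1 -> FAULT, evict 2, frames=[3,1] (faults so far: 4)
  step 6: ref 3 -> HIT, frames=[3,1] (faults so far: 4)
  step 7: ref 2 -> FAULT, evict 3, frames=[2,1] (faults so far: 5)
  step 8: ref 3 -> FAULT, evict 1, frames=[2,3] (faults so far: 6)
  step 9: ref 3 -> HIT, frames=[2,3] (faults so far: 6)
  step 10: ref 4 -> FAULT, evict 2, frames=[4,3] (faults so far: 7)
  step 11: ref 4 -> HIT, frames=[4,3] (faults so far: 7)
  step 12: ref 2 -> FAULT, evict 3, frames=[4,2] (faults so far: 8)
  step 13: ref 4 -> HIT, frames=[4,2] (faults so far: 8)
  step 14: ref 2 -> HIT, frames=[4,2] (faults so far: 8)
  FIFO total faults: 8
--- LRU ---
  step 0: ref 1 -> FAULT, frames=[1,-] (faults so far: 1)
  step 1: ref 2 -> FAULT, frames=[1,2] (faults so far: 2)
  step 2: ref 3 -> FAULT, evict 1, frames=[3,2] (faults so far: 3)
  step 3: ref 3 -> HIT, frames=[3,2] (faults so far: 3)
  step 4: ref 3 -> HIT, frames=[3,2] (faults so far: 3)
  step 5: ref 1 -> FAULT, evict 2, frames=[3,1] (faults so far: 4)
  step 6: ref 3 -> HIT, frames=[3,1] (faults so far: 4)
  step 7: ref 2 -> FAULT, evict 1, frames=[3,2] (faults so far: 5)
  step 8: ref 3 -> HIT, frames=[3,2] (faults so far: 5)
  step 9: ref 3 -> HIT, frames=[3,2] (faults so far: 5)
  step 10: ref 4 -> FAULT, evict 2, frames=[3,4] (faults so far: 6)
  step 11: ref 4 -> HIT, frames=[3,4] (faults so far: 6)
  step 12: ref 2 -> FAULT, evict 3, frames=[2,4] (faults so far: 7)
  step 13: ref 4 -> HIT, frames=[2,4] (faults so far: 7)
  step 14: ref 2 -> HIT, frames=[2,4] (faults so far: 7)
  LRU total faults: 7
--- Optimal ---
  step 0: ref 1 -> FAULT, frames=[1,-] (faults so far: 1)
  step 1: ref 2 -> FAULT, frames=[1,2] (faults so far: 2)
  step 2: ref 3 -> FAULT, evict 2, frames=[1,3] (faults so far: 3)
  step 3: ref 3 -> HIT, frames=[1,3] (faults so far: 3)
  step 4: ref 3 -> HIT, frames=[1,3] (faults so far: 3)
  step 5: ref 1 -> HIT, frames=[1,3] (faults so far: 3)
  step 6: ref 3 -> HIT, frames=[1,3] (faults so far: 3)
  step 7: ref 2 -> FAULT, evict 1, frames=[2,3] (faults so far: 4)
  step 8: ref 3 -> HIT, frames=[2,3] (faults so far: 4)
  step 9: ref 3 -> HIT, frames=[2,3] (faults so far: 4)
  step 10: ref 4 -> FAULT, evict 3, frames=[2,4] (faults so far: 5)
  step 11: ref 4 -> HIT, frames=[2,4] (faults so far: 5)
  step 12: ref 2 -> HIT, frames=[2,4] (faults so far: 5)
  step 13: ref 4 -> HIT, frames=[2,4] (faults so far: 5)
  step 14: ref 2 -> HIT, frames=[2,4] (faults so far: 5)
  Optimal total faults: 5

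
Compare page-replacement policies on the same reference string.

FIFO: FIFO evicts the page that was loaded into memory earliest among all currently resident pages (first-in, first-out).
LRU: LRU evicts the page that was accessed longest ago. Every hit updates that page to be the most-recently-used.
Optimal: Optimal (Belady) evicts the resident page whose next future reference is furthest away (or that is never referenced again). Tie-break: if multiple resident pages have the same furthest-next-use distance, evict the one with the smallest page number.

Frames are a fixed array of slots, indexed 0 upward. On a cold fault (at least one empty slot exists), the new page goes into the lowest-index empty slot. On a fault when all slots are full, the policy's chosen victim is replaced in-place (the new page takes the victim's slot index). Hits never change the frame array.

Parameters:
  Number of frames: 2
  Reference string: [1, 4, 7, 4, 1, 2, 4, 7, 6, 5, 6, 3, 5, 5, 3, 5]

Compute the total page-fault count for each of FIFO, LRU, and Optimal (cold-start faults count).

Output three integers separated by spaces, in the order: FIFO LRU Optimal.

Answer: 10 11 9

Derivation:
--- FIFO ---
  step 0: ref 1 -> FAULT, frames=[1,-] (faults so far: 1)
  step 1: ref 4 -> FAULT, frames=[1,4] (faults so far: 2)
  step 2: ref 7 -> FAULT, evict 1, frames=[7,4] (faults so far: 3)
  step 3: ref 4 -> HIT, frames=[7,4] (faults so far: 3)
  step 4: ref 1 -> FAULT, evict 4, frames=[7,1] (faults so far: 4)
  step 5: ref 2 -> FAULT, evict 7, frames=[2,1] (faults so far: 5)
  step 6: ref 4 -> FAULT, evict 1, frames=[2,4] (faults so far: 6)
  step 7: ref 7 -> FAULT, evict 2, frames=[7,4] (faults so far: 7)
  step 8: ref 6 -> FAULT, evict 4, frames=[7,6] (faults so far: 8)
  step 9: ref 5 -> FAULT, evict 7, frames=[5,6] (faults so far: 9)
  step 10: ref 6 -> HIT, frames=[5,6] (faults so far: 9)
  step 11: ref 3 -> FAULT, evict 6, frames=[5,3] (faults so far: 10)
  step 12: ref 5 -> HIT, frames=[5,3] (faults so far: 10)
  step 13: ref 5 -> HIT, frames=[5,3] (faults so far: 10)
  step 14: ref 3 -> HIT, frames=[5,3] (faults so far: 10)
  step 15: ref 5 -> HIT, frames=[5,3] (faults so far: 10)
  FIFO total faults: 10
--- LRU ---
  step 0: ref 1 -> FAULT, frames=[1,-] (faults so far: 1)
  step 1: ref 4 -> FAULT, frames=[1,4] (faults so far: 2)
  step 2: ref 7 -> FAULT, evict 1, frames=[7,4] (faults so far: 3)
  step 3: ref 4 -> HIT, frames=[7,4] (faults so far: 3)
  step 4: ref 1 -> FAULT, evict 7, frames=[1,4] (faults so far: 4)
  step 5: ref 2 -> FAULT, evict 4, frames=[1,2] (faults so far: 5)
  step 6: ref 4 -> FAULT, evict 1, frames=[4,2] (faults so far: 6)
  step 7: ref 7 -> FAULT, evict 2, frames=[4,7] (faults so far: 7)
  step 8: ref 6 -> FAULT, evict 4, frames=[6,7] (faults so far: 8)
  step 9: ref 5 -> FAULT, evict 7, frames=[6,5] (faults so far: 9)
  step 10: ref 6 -> HIT, frames=[6,5] (faults so far: 9)
  step 11: ref 3 -> FAULT, evict 5, frames=[6,3] (faults so far: 10)
  step 12: ref 5 -> FAULT, evict 6, frames=[5,3] (faults so far: 11)
  step 13: ref 5 -> HIT, frames=[5,3] (faults so far: 11)
  step 14: ref 3 -> HIT, frames=[5,3] (faults so far: 11)
  step 15: ref 5 -> HIT, frames=[5,3] (faults so far: 11)
  LRU total faults: 11
--- Optimal ---
  step 0: ref 1 -> FAULT, frames=[1,-] (faults so far: 1)
  step 1: ref 4 -> FAULT, frames=[1,4] (faults so far: 2)
  step 2: ref 7 -> FAULT, evict 1, frames=[7,4] (faults so far: 3)
  step 3: ref 4 -> HIT, frames=[7,4] (faults so far: 3)
  step 4: ref 1 -> FAULT, evict 7, frames=[1,4] (faults so far: 4)
  step 5: ref 2 -> FAULT, evict 1, frames=[2,4] (faults so far: 5)
  step 6: ref 4 -> HIT, frames=[2,4] (faults so far: 5)
  step 7: ref 7 -> FAULT, evict 2, frames=[7,4] (faults so far: 6)
  step 8: ref 6 -> FAULT, evict 4, frames=[7,6] (faults so far: 7)
  step 9: ref 5 -> FAULT, evict 7, frames=[5,6] (faults so far: 8)
  step 10: ref 6 -> HIT, frames=[5,6] (faults so far: 8)
  step 11: ref 3 -> FAULT, evict 6, frames=[5,3] (faults so far: 9)
  step 12: ref 5 -> HIT, frames=[5,3] (faults so far: 9)
  step 13: ref 5 -> HIT, frames=[5,3] (faults so far: 9)
  step 14: ref 3 -> HIT, frames=[5,3] (faults so far: 9)
  step 15: ref 5 -> HIT, frames=[5,3] (faults so far: 9)
  Optimal total faults: 9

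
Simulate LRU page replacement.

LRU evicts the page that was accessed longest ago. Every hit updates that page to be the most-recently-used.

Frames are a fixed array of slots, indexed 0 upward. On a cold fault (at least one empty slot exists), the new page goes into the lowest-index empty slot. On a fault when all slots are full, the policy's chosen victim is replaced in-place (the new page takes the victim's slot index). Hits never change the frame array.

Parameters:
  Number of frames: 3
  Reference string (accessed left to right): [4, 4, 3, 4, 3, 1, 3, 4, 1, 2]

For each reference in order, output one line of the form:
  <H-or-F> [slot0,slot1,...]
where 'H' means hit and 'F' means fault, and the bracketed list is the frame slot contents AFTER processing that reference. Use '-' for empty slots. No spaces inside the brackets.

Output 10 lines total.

F [4,-,-]
H [4,-,-]
F [4,3,-]
H [4,3,-]
H [4,3,-]
F [4,3,1]
H [4,3,1]
H [4,3,1]
H [4,3,1]
F [4,2,1]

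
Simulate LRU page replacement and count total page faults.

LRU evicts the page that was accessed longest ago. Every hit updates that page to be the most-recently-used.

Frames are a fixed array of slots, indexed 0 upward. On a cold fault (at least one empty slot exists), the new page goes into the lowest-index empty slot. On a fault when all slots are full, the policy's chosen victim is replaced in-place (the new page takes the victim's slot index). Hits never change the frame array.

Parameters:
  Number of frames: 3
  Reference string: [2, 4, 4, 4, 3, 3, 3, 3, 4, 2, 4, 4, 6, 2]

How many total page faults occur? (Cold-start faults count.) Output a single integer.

Answer: 4

Derivation:
Step 0: ref 2 → FAULT, frames=[2,-,-]
Step 1: ref 4 → FAULT, frames=[2,4,-]
Step 2: ref 4 → HIT, frames=[2,4,-]
Step 3: ref 4 → HIT, frames=[2,4,-]
Step 4: ref 3 → FAULT, frames=[2,4,3]
Step 5: ref 3 → HIT, frames=[2,4,3]
Step 6: ref 3 → HIT, frames=[2,4,3]
Step 7: ref 3 → HIT, frames=[2,4,3]
Step 8: ref 4 → HIT, frames=[2,4,3]
Step 9: ref 2 → HIT, frames=[2,4,3]
Step 10: ref 4 → HIT, frames=[2,4,3]
Step 11: ref 4 → HIT, frames=[2,4,3]
Step 12: ref 6 → FAULT (evict 3), frames=[2,4,6]
Step 13: ref 2 → HIT, frames=[2,4,6]
Total faults: 4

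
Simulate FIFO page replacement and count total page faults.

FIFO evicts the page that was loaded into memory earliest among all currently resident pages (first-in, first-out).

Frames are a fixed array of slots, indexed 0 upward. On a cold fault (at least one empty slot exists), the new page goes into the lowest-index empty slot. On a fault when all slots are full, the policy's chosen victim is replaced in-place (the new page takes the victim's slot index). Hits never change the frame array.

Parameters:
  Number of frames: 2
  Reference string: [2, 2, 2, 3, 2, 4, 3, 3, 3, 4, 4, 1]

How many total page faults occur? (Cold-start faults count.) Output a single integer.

Answer: 4

Derivation:
Step 0: ref 2 → FAULT, frames=[2,-]
Step 1: ref 2 → HIT, frames=[2,-]
Step 2: ref 2 → HIT, frames=[2,-]
Step 3: ref 3 → FAULT, frames=[2,3]
Step 4: ref 2 → HIT, frames=[2,3]
Step 5: ref 4 → FAULT (evict 2), frames=[4,3]
Step 6: ref 3 → HIT, frames=[4,3]
Step 7: ref 3 → HIT, frames=[4,3]
Step 8: ref 3 → HIT, frames=[4,3]
Step 9: ref 4 → HIT, frames=[4,3]
Step 10: ref 4 → HIT, frames=[4,3]
Step 11: ref 1 → FAULT (evict 3), frames=[4,1]
Total faults: 4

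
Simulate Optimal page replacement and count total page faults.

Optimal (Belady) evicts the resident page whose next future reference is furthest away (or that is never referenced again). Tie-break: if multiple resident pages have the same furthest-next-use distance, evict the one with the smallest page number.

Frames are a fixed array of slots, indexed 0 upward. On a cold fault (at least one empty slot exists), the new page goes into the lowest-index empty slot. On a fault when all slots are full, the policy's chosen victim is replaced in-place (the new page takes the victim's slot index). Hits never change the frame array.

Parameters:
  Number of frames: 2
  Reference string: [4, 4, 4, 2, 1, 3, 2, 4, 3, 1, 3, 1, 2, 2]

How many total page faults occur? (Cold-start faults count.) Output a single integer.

Answer: 7

Derivation:
Step 0: ref 4 → FAULT, frames=[4,-]
Step 1: ref 4 → HIT, frames=[4,-]
Step 2: ref 4 → HIT, frames=[4,-]
Step 3: ref 2 → FAULT, frames=[4,2]
Step 4: ref 1 → FAULT (evict 4), frames=[1,2]
Step 5: ref 3 → FAULT (evict 1), frames=[3,2]
Step 6: ref 2 → HIT, frames=[3,2]
Step 7: ref 4 → FAULT (evict 2), frames=[3,4]
Step 8: ref 3 → HIT, frames=[3,4]
Step 9: ref 1 → FAULT (evict 4), frames=[3,1]
Step 10: ref 3 → HIT, frames=[3,1]
Step 11: ref 1 → HIT, frames=[3,1]
Step 12: ref 2 → FAULT (evict 1), frames=[3,2]
Step 13: ref 2 → HIT, frames=[3,2]
Total faults: 7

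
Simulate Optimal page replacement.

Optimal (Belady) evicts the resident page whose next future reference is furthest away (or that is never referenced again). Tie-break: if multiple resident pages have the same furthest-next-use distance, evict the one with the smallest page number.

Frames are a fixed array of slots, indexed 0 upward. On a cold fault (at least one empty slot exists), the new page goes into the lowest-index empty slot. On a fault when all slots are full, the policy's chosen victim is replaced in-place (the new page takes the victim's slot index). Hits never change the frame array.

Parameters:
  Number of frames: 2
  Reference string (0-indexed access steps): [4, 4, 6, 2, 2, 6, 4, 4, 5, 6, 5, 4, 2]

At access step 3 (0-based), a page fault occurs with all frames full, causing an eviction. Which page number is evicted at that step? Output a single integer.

Answer: 4

Derivation:
Step 0: ref 4 -> FAULT, frames=[4,-]
Step 1: ref 4 -> HIT, frames=[4,-]
Step 2: ref 6 -> FAULT, frames=[4,6]
Step 3: ref 2 -> FAULT, evict 4, frames=[2,6]
At step 3: evicted page 4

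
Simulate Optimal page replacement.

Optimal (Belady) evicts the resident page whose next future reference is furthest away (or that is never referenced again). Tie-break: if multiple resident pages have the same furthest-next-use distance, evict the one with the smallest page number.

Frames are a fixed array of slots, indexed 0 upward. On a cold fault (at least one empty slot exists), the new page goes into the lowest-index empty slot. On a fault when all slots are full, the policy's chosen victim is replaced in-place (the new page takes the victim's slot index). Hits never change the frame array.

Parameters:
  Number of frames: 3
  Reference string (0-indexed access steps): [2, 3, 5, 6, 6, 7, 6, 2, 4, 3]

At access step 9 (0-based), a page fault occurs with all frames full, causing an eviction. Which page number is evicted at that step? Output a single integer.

Step 0: ref 2 -> FAULT, frames=[2,-,-]
Step 1: ref 3 -> FAULT, frames=[2,3,-]
Step 2: ref 5 -> FAULT, frames=[2,3,5]
Step 3: ref 6 -> FAULT, evict 5, frames=[2,3,6]
Step 4: ref 6 -> HIT, frames=[2,3,6]
Step 5: ref 7 -> FAULT, evict 3, frames=[2,7,6]
Step 6: ref 6 -> HIT, frames=[2,7,6]
Step 7: ref 2 -> HIT, frames=[2,7,6]
Step 8: ref 4 -> FAULT, evict 2, frames=[4,7,6]
Step 9: ref 3 -> FAULT, evict 4, frames=[3,7,6]
At step 9: evicted page 4

Answer: 4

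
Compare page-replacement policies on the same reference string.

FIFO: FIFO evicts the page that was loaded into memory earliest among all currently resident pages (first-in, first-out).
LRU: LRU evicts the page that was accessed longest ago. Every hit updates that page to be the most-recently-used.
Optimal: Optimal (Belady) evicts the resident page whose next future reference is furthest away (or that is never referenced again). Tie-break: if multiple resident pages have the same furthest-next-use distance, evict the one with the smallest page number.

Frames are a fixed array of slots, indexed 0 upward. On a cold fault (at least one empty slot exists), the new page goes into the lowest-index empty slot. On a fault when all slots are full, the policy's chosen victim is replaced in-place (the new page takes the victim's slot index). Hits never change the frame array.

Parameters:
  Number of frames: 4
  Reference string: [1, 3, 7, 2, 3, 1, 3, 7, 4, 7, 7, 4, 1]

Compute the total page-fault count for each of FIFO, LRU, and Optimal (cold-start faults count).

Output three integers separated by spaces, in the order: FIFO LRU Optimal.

--- FIFO ---
  step 0: ref 1 -> FAULT, frames=[1,-,-,-] (faults so far: 1)
  step 1: ref 3 -> FAULT, frames=[1,3,-,-] (faults so far: 2)
  step 2: ref 7 -> FAULT, frames=[1,3,7,-] (faults so far: 3)
  step 3: ref 2 -> FAULT, frames=[1,3,7,2] (faults so far: 4)
  step 4: ref 3 -> HIT, frames=[1,3,7,2] (faults so far: 4)
  step 5: ref 1 -> HIT, frames=[1,3,7,2] (faults so far: 4)
  step 6: ref 3 -> HIT, frames=[1,3,7,2] (faults so far: 4)
  step 7: ref 7 -> HIT, frames=[1,3,7,2] (faults so far: 4)
  step 8: ref 4 -> FAULT, evict 1, frames=[4,3,7,2] (faults so far: 5)
  step 9: ref 7 -> HIT, frames=[4,3,7,2] (faults so far: 5)
  step 10: ref 7 -> HIT, frames=[4,3,7,2] (faults so far: 5)
  step 11: ref 4 -> HIT, frames=[4,3,7,2] (faults so far: 5)
  step 12: ref 1 -> FAULT, evict 3, frames=[4,1,7,2] (faults so far: 6)
  FIFO total faults: 6
--- LRU ---
  step 0: ref 1 -> FAULT, frames=[1,-,-,-] (faults so far: 1)
  step 1: ref 3 -> FAULT, frames=[1,3,-,-] (faults so far: 2)
  step 2: ref 7 -> FAULT, frames=[1,3,7,-] (faults so far: 3)
  step 3: ref 2 -> FAULT, frames=[1,3,7,2] (faults so far: 4)
  step 4: ref 3 -> HIT, frames=[1,3,7,2] (faults so far: 4)
  step 5: ref 1 -> HIT, frames=[1,3,7,2] (faults so far: 4)
  step 6: ref 3 -> HIT, frames=[1,3,7,2] (faults so far: 4)
  step 7: ref 7 -> HIT, frames=[1,3,7,2] (faults so far: 4)
  step 8: ref 4 -> FAULT, evict 2, frames=[1,3,7,4] (faults so far: 5)
  step 9: ref 7 -> HIT, frames=[1,3,7,4] (faults so far: 5)
  step 10: ref 7 -> HIT, frames=[1,3,7,4] (faults so far: 5)
  step 11: ref 4 -> HIT, frames=[1,3,7,4] (faults so far: 5)
  step 12: ref 1 -> HIT, frames=[1,3,7,4] (faults so far: 5)
  LRU total faults: 5
--- Optimal ---
  step 0: ref 1 -> FAULT, frames=[1,-,-,-] (faults so far: 1)
  step 1: ref 3 -> FAULT, frames=[1,3,-,-] (faults so far: 2)
  step 2: ref 7 -> FAULT, frames=[1,3,7,-] (faults so far: 3)
  step 3: ref 2 -> FAULT, frames=[1,3,7,2] (faults so far: 4)
  step 4: ref 3 -> HIT, frames=[1,3,7,2] (faults so far: 4)
  step 5: ref 1 -> HIT, frames=[1,3,7,2] (faults so far: 4)
  step 6: ref 3 -> HIT, frames=[1,3,7,2] (faults so far: 4)
  step 7: ref 7 -> HIT, frames=[1,3,7,2] (faults so far: 4)
  step 8: ref 4 -> FAULT, evict 2, frames=[1,3,7,4] (faults so far: 5)
  step 9: ref 7 -> HIT, frames=[1,3,7,4] (faults so far: 5)
  step 10: ref 7 -> HIT, frames=[1,3,7,4] (faults so far: 5)
  step 11: ref 4 -> HIT, frames=[1,3,7,4] (faults so far: 5)
  step 12: ref 1 -> HIT, frames=[1,3,7,4] (faults so far: 5)
  Optimal total faults: 5

Answer: 6 5 5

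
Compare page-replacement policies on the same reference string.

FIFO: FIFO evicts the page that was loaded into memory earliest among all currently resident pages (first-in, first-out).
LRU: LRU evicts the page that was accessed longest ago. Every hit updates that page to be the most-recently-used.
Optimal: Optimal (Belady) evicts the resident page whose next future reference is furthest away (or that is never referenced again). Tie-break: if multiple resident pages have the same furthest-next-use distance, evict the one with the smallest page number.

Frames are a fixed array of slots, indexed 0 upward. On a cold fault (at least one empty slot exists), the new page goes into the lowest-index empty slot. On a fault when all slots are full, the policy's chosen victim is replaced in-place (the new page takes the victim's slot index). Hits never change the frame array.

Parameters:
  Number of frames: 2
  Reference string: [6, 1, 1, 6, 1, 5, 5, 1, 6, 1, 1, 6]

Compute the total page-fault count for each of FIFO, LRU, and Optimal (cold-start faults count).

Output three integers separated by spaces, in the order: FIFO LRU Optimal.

--- FIFO ---
  step 0: ref 6 -> FAULT, frames=[6,-] (faults so far: 1)
  step 1: ref 1 -> FAULT, frames=[6,1] (faults so far: 2)
  step 2: ref 1 -> HIT, frames=[6,1] (faults so far: 2)
  step 3: ref 6 -> HIT, frames=[6,1] (faults so far: 2)
  step 4: ref 1 -> HIT, frames=[6,1] (faults so far: 2)
  step 5: ref 5 -> FAULT, evict 6, frames=[5,1] (faults so far: 3)
  step 6: ref 5 -> HIT, frames=[5,1] (faults so far: 3)
  step 7: ref 1 -> HIT, frames=[5,1] (faults so far: 3)
  step 8: ref 6 -> FAULT, evict 1, frames=[5,6] (faults so far: 4)
  step 9: ref 1 -> FAULT, evict 5, frames=[1,6] (faults so far: 5)
  step 10: ref 1 -> HIT, frames=[1,6] (faults so far: 5)
  step 11: ref 6 -> HIT, frames=[1,6] (faults so far: 5)
  FIFO total faults: 5
--- LRU ---
  step 0: ref 6 -> FAULT, frames=[6,-] (faults so far: 1)
  step 1: ref 1 -> FAULT, frames=[6,1] (faults so far: 2)
  step 2: ref 1 -> HIT, frames=[6,1] (faults so far: 2)
  step 3: ref 6 -> HIT, frames=[6,1] (faults so far: 2)
  step 4: ref 1 -> HIT, frames=[6,1] (faults so far: 2)
  step 5: ref 5 -> FAULT, evict 6, frames=[5,1] (faults so far: 3)
  step 6: ref 5 -> HIT, frames=[5,1] (faults so far: 3)
  step 7: ref 1 -> HIT, frames=[5,1] (faults so far: 3)
  step 8: ref 6 -> FAULT, evict 5, frames=[6,1] (faults so far: 4)
  step 9: ref 1 -> HIT, frames=[6,1] (faults so far: 4)
  step 10: ref 1 -> HIT, frames=[6,1] (faults so far: 4)
  step 11: ref 6 -> HIT, frames=[6,1] (faults so far: 4)
  LRU total faults: 4
--- Optimal ---
  step 0: ref 6 -> FAULT, frames=[6,-] (faults so far: 1)
  step 1: ref 1 -> FAULT, frames=[6,1] (faults so far: 2)
  step 2: ref 1 -> HIT, frames=[6,1] (faults so far: 2)
  step 3: ref 6 -> HIT, frames=[6,1] (faults so far: 2)
  step 4: ref 1 -> HIT, frames=[6,1] (faults so far: 2)
  step 5: ref 5 -> FAULT, evict 6, frames=[5,1] (faults so far: 3)
  step 6: ref 5 -> HIT, frames=[5,1] (faults so far: 3)
  step 7: ref 1 -> HIT, frames=[5,1] (faults so far: 3)
  step 8: ref 6 -> FAULT, evict 5, frames=[6,1] (faults so far: 4)
  step 9: ref 1 -> HIT, frames=[6,1] (faults so far: 4)
  step 10: ref 1 -> HIT, frames=[6,1] (faults so far: 4)
  step 11: ref 6 -> HIT, frames=[6,1] (faults so far: 4)
  Optimal total faults: 4

Answer: 5 4 4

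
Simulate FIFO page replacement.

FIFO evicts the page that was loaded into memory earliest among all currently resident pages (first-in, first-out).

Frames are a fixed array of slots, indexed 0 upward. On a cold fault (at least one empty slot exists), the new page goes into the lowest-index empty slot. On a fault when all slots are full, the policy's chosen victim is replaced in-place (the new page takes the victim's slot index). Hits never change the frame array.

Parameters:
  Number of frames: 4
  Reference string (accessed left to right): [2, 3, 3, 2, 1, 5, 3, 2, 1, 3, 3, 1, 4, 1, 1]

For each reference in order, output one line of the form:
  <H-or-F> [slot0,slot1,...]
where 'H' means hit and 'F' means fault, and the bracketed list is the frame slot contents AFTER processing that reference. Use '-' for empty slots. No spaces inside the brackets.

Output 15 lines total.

F [2,-,-,-]
F [2,3,-,-]
H [2,3,-,-]
H [2,3,-,-]
F [2,3,1,-]
F [2,3,1,5]
H [2,3,1,5]
H [2,3,1,5]
H [2,3,1,5]
H [2,3,1,5]
H [2,3,1,5]
H [2,3,1,5]
F [4,3,1,5]
H [4,3,1,5]
H [4,3,1,5]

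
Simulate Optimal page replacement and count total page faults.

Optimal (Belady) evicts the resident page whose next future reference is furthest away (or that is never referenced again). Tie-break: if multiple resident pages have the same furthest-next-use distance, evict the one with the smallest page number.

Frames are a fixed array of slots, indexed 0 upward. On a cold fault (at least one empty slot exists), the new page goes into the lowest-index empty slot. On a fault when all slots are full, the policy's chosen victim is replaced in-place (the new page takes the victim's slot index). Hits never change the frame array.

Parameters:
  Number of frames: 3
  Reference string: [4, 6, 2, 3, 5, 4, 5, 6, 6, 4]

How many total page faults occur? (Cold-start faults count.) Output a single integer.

Step 0: ref 4 → FAULT, frames=[4,-,-]
Step 1: ref 6 → FAULT, frames=[4,6,-]
Step 2: ref 2 → FAULT, frames=[4,6,2]
Step 3: ref 3 → FAULT (evict 2), frames=[4,6,3]
Step 4: ref 5 → FAULT (evict 3), frames=[4,6,5]
Step 5: ref 4 → HIT, frames=[4,6,5]
Step 6: ref 5 → HIT, frames=[4,6,5]
Step 7: ref 6 → HIT, frames=[4,6,5]
Step 8: ref 6 → HIT, frames=[4,6,5]
Step 9: ref 4 → HIT, frames=[4,6,5]
Total faults: 5

Answer: 5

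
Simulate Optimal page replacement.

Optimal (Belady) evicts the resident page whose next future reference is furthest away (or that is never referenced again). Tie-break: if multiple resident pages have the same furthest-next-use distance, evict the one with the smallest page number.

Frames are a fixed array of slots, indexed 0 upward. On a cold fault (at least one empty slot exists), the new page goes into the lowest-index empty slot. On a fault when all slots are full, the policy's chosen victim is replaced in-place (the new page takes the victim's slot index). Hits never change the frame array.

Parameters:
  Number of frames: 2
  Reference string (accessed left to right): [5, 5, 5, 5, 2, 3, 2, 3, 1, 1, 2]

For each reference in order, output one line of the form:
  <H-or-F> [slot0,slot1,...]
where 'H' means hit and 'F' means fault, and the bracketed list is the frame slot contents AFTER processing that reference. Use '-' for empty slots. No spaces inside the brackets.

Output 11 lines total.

F [5,-]
H [5,-]
H [5,-]
H [5,-]
F [5,2]
F [3,2]
H [3,2]
H [3,2]
F [1,2]
H [1,2]
H [1,2]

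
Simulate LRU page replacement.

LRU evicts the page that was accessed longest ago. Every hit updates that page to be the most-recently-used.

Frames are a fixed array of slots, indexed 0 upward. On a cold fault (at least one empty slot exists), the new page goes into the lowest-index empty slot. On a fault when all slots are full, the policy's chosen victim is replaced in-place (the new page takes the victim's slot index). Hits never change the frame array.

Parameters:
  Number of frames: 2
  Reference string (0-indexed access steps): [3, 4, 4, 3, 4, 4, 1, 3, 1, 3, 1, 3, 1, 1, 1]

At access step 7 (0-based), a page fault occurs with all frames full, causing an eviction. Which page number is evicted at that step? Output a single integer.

Answer: 4

Derivation:
Step 0: ref 3 -> FAULT, frames=[3,-]
Step 1: ref 4 -> FAULT, frames=[3,4]
Step 2: ref 4 -> HIT, frames=[3,4]
Step 3: ref 3 -> HIT, frames=[3,4]
Step 4: ref 4 -> HIT, frames=[3,4]
Step 5: ref 4 -> HIT, frames=[3,4]
Step 6: ref 1 -> FAULT, evict 3, frames=[1,4]
Step 7: ref 3 -> FAULT, evict 4, frames=[1,3]
At step 7: evicted page 4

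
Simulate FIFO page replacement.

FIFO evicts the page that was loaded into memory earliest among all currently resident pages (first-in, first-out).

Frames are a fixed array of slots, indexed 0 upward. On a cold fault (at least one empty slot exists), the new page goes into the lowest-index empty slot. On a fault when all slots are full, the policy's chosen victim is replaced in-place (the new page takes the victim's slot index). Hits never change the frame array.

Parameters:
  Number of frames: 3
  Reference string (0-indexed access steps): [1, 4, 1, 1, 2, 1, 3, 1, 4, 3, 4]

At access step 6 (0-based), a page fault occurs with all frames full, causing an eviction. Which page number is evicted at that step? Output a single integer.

Answer: 1

Derivation:
Step 0: ref 1 -> FAULT, frames=[1,-,-]
Step 1: ref 4 -> FAULT, frames=[1,4,-]
Step 2: ref 1 -> HIT, frames=[1,4,-]
Step 3: ref 1 -> HIT, frames=[1,4,-]
Step 4: ref 2 -> FAULT, frames=[1,4,2]
Step 5: ref 1 -> HIT, frames=[1,4,2]
Step 6: ref 3 -> FAULT, evict 1, frames=[3,4,2]
At step 6: evicted page 1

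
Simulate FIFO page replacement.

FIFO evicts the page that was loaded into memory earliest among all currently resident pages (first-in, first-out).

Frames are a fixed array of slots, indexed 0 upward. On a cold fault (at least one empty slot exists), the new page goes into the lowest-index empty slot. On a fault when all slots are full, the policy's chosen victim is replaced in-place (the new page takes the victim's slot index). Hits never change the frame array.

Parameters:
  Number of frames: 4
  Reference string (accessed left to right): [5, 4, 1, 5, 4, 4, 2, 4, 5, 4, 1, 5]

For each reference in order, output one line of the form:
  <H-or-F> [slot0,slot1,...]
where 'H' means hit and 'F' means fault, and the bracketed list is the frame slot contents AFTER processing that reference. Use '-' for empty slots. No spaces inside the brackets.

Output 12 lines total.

F [5,-,-,-]
F [5,4,-,-]
F [5,4,1,-]
H [5,4,1,-]
H [5,4,1,-]
H [5,4,1,-]
F [5,4,1,2]
H [5,4,1,2]
H [5,4,1,2]
H [5,4,1,2]
H [5,4,1,2]
H [5,4,1,2]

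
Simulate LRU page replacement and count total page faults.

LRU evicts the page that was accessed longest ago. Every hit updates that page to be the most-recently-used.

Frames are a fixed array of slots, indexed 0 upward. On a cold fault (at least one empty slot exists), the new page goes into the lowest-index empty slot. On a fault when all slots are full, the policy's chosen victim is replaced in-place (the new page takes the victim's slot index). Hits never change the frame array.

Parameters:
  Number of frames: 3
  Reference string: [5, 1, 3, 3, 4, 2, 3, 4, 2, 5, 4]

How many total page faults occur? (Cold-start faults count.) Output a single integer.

Step 0: ref 5 → FAULT, frames=[5,-,-]
Step 1: ref 1 → FAULT, frames=[5,1,-]
Step 2: ref 3 → FAULT, frames=[5,1,3]
Step 3: ref 3 → HIT, frames=[5,1,3]
Step 4: ref 4 → FAULT (evict 5), frames=[4,1,3]
Step 5: ref 2 → FAULT (evict 1), frames=[4,2,3]
Step 6: ref 3 → HIT, frames=[4,2,3]
Step 7: ref 4 → HIT, frames=[4,2,3]
Step 8: ref 2 → HIT, frames=[4,2,3]
Step 9: ref 5 → FAULT (evict 3), frames=[4,2,5]
Step 10: ref 4 → HIT, frames=[4,2,5]
Total faults: 6

Answer: 6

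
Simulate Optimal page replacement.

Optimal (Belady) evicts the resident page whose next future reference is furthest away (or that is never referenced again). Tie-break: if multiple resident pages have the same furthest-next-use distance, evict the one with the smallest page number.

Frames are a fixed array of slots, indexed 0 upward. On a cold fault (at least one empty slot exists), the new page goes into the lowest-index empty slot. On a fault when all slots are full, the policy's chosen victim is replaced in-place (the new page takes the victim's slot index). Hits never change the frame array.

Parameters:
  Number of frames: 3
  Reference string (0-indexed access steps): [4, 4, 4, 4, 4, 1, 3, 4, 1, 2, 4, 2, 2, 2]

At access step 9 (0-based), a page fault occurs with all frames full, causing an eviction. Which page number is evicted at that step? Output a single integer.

Answer: 1

Derivation:
Step 0: ref 4 -> FAULT, frames=[4,-,-]
Step 1: ref 4 -> HIT, frames=[4,-,-]
Step 2: ref 4 -> HIT, frames=[4,-,-]
Step 3: ref 4 -> HIT, frames=[4,-,-]
Step 4: ref 4 -> HIT, frames=[4,-,-]
Step 5: ref 1 -> FAULT, frames=[4,1,-]
Step 6: ref 3 -> FAULT, frames=[4,1,3]
Step 7: ref 4 -> HIT, frames=[4,1,3]
Step 8: ref 1 -> HIT, frames=[4,1,3]
Step 9: ref 2 -> FAULT, evict 1, frames=[4,2,3]
At step 9: evicted page 1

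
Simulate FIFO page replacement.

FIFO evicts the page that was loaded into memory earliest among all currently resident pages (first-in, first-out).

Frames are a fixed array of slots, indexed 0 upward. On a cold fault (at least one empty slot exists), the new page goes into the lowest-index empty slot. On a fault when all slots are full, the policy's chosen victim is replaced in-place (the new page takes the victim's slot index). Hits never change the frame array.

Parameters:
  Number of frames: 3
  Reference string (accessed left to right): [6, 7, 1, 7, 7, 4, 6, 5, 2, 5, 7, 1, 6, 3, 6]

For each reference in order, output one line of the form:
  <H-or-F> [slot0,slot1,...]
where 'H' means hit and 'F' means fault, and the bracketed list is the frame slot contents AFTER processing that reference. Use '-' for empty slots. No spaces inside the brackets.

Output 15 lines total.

F [6,-,-]
F [6,7,-]
F [6,7,1]
H [6,7,1]
H [6,7,1]
F [4,7,1]
F [4,6,1]
F [4,6,5]
F [2,6,5]
H [2,6,5]
F [2,7,5]
F [2,7,1]
F [6,7,1]
F [6,3,1]
H [6,3,1]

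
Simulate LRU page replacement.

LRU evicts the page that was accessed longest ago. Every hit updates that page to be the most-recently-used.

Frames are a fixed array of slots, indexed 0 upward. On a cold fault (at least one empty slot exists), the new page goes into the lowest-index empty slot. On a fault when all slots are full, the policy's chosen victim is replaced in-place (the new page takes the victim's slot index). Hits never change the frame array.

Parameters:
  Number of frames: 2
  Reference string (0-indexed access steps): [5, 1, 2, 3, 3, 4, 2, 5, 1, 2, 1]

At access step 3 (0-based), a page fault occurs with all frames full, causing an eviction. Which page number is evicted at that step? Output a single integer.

Step 0: ref 5 -> FAULT, frames=[5,-]
Step 1: ref 1 -> FAULT, frames=[5,1]
Step 2: ref 2 -> FAULT, evict 5, frames=[2,1]
Step 3: ref 3 -> FAULT, evict 1, frames=[2,3]
At step 3: evicted page 1

Answer: 1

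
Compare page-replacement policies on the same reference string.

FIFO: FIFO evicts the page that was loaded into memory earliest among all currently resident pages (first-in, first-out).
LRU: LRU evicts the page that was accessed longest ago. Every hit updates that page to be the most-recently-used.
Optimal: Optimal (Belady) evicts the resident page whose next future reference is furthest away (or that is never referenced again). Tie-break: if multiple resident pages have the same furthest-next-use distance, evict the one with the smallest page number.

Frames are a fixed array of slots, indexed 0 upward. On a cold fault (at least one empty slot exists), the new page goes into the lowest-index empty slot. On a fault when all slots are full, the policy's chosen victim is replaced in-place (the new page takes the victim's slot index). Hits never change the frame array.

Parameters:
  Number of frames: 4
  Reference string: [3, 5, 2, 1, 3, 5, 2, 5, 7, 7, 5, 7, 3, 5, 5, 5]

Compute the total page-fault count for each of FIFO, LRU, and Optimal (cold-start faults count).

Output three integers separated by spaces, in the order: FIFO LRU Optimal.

Answer: 7 5 5

Derivation:
--- FIFO ---
  step 0: ref 3 -> FAULT, frames=[3,-,-,-] (faults so far: 1)
  step 1: ref 5 -> FAULT, frames=[3,5,-,-] (faults so far: 2)
  step 2: ref 2 -> FAULT, frames=[3,5,2,-] (faults so far: 3)
  step 3: ref 1 -> FAULT, frames=[3,5,2,1] (faults so far: 4)
  step 4: ref 3 -> HIT, frames=[3,5,2,1] (faults so far: 4)
  step 5: ref 5 -> HIT, frames=[3,5,2,1] (faults so far: 4)
  step 6: ref 2 -> HIT, frames=[3,5,2,1] (faults so far: 4)
  step 7: ref 5 -> HIT, frames=[3,5,2,1] (faults so far: 4)
  step 8: ref 7 -> FAULT, evict 3, frames=[7,5,2,1] (faults so far: 5)
  step 9: ref 7 -> HIT, frames=[7,5,2,1] (faults so far: 5)
  step 10: ref 5 -> HIT, frames=[7,5,2,1] (faults so far: 5)
  step 11: ref 7 -> HIT, frames=[7,5,2,1] (faults so far: 5)
  step 12: ref 3 -> FAULT, evict 5, frames=[7,3,2,1] (faults so far: 6)
  step 13: ref 5 -> FAULT, evict 2, frames=[7,3,5,1] (faults so far: 7)
  step 14: ref 5 -> HIT, frames=[7,3,5,1] (faults so far: 7)
  step 15: ref 5 -> HIT, frames=[7,3,5,1] (faults so far: 7)
  FIFO total faults: 7
--- LRU ---
  step 0: ref 3 -> FAULT, frames=[3,-,-,-] (faults so far: 1)
  step 1: ref 5 -> FAULT, frames=[3,5,-,-] (faults so far: 2)
  step 2: ref 2 -> FAULT, frames=[3,5,2,-] (faults so far: 3)
  step 3: ref 1 -> FAULT, frames=[3,5,2,1] (faults so far: 4)
  step 4: ref 3 -> HIT, frames=[3,5,2,1] (faults so far: 4)
  step 5: ref 5 -> HIT, frames=[3,5,2,1] (faults so far: 4)
  step 6: ref 2 -> HIT, frames=[3,5,2,1] (faults so far: 4)
  step 7: ref 5 -> HIT, frames=[3,5,2,1] (faults so far: 4)
  step 8: ref 7 -> FAULT, evict 1, frames=[3,5,2,7] (faults so far: 5)
  step 9: ref 7 -> HIT, frames=[3,5,2,7] (faults so far: 5)
  step 10: ref 5 -> HIT, frames=[3,5,2,7] (faults so far: 5)
  step 11: ref 7 -> HIT, frames=[3,5,2,7] (faults so far: 5)
  step 12: ref 3 -> HIT, frames=[3,5,2,7] (faults so far: 5)
  step 13: ref 5 -> HIT, frames=[3,5,2,7] (faults so far: 5)
  step 14: ref 5 -> HIT, frames=[3,5,2,7] (faults so far: 5)
  step 15: ref 5 -> HIT, frames=[3,5,2,7] (faults so far: 5)
  LRU total faults: 5
--- Optimal ---
  step 0: ref 3 -> FAULT, frames=[3,-,-,-] (faults so far: 1)
  step 1: ref 5 -> FAULT, frames=[3,5,-,-] (faults so far: 2)
  step 2: ref 2 -> FAULT, frames=[3,5,2,-] (faults so far: 3)
  step 3: ref 1 -> FAULT, frames=[3,5,2,1] (faults so far: 4)
  step 4: ref 3 -> HIT, frames=[3,5,2,1] (faults so far: 4)
  step 5: ref 5 -> HIT, frames=[3,5,2,1] (faults so far: 4)
  step 6: ref 2 -> HIT, frames=[3,5,2,1] (faults so far: 4)
  step 7: ref 5 -> HIT, frames=[3,5,2,1] (faults so far: 4)
  step 8: ref 7 -> FAULT, evict 1, frames=[3,5,2,7] (faults so far: 5)
  step 9: ref 7 -> HIT, frames=[3,5,2,7] (faults so far: 5)
  step 10: ref 5 -> HIT, frames=[3,5,2,7] (faults so far: 5)
  step 11: ref 7 -> HIT, frames=[3,5,2,7] (faults so far: 5)
  step 12: ref 3 -> HIT, frames=[3,5,2,7] (faults so far: 5)
  step 13: ref 5 -> HIT, frames=[3,5,2,7] (faults so far: 5)
  step 14: ref 5 -> HIT, frames=[3,5,2,7] (faults so far: 5)
  step 15: ref 5 -> HIT, frames=[3,5,2,7] (faults so far: 5)
  Optimal total faults: 5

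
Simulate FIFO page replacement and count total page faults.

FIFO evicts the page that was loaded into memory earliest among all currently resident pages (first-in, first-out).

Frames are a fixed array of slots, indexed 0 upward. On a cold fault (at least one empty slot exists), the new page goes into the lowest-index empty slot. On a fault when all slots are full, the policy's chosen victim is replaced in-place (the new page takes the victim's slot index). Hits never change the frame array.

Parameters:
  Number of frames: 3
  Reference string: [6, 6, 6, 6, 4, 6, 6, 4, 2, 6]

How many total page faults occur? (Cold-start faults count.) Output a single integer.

Answer: 3

Derivation:
Step 0: ref 6 → FAULT, frames=[6,-,-]
Step 1: ref 6 → HIT, frames=[6,-,-]
Step 2: ref 6 → HIT, frames=[6,-,-]
Step 3: ref 6 → HIT, frames=[6,-,-]
Step 4: ref 4 → FAULT, frames=[6,4,-]
Step 5: ref 6 → HIT, frames=[6,4,-]
Step 6: ref 6 → HIT, frames=[6,4,-]
Step 7: ref 4 → HIT, frames=[6,4,-]
Step 8: ref 2 → FAULT, frames=[6,4,2]
Step 9: ref 6 → HIT, frames=[6,4,2]
Total faults: 3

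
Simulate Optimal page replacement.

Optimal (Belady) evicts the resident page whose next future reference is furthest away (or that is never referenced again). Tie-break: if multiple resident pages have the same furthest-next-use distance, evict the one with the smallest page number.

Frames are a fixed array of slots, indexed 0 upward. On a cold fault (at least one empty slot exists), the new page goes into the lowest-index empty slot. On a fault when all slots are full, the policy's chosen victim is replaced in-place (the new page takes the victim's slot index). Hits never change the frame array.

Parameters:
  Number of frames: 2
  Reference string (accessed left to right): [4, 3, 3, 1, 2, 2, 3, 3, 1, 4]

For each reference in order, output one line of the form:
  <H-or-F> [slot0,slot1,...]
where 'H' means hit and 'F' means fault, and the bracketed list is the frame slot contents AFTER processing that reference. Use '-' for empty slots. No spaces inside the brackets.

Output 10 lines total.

F [4,-]
F [4,3]
H [4,3]
F [1,3]
F [2,3]
H [2,3]
H [2,3]
H [2,3]
F [1,3]
F [4,3]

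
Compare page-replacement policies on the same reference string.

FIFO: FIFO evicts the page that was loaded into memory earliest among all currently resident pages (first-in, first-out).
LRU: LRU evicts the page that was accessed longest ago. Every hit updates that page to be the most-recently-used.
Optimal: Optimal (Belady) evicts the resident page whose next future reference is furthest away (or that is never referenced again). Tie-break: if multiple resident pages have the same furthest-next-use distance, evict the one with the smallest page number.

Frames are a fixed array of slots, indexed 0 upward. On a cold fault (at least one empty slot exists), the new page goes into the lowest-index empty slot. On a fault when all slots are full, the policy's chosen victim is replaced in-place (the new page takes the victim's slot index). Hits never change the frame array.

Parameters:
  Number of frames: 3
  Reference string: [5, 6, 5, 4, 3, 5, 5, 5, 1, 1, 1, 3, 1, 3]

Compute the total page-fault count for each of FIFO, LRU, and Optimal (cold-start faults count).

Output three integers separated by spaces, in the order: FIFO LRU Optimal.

--- FIFO ---
  step 0: ref 5 -> FAULT, frames=[5,-,-] (faults so far: 1)
  step 1: ref 6 -> FAULT, frames=[5,6,-] (faults so far: 2)
  step 2: ref 5 -> HIT, frames=[5,6,-] (faults so far: 2)
  step 3: ref 4 -> FAULT, frames=[5,6,4] (faults so far: 3)
  step 4: ref 3 -> FAULT, evict 5, frames=[3,6,4] (faults so far: 4)
  step 5: ref 5 -> FAULT, evict 6, frames=[3,5,4] (faults so far: 5)
  step 6: ref 5 -> HIT, frames=[3,5,4] (faults so far: 5)
  step 7: ref 5 -> HIT, frames=[3,5,4] (faults so far: 5)
  step 8: ref 1 -> FAULT, evict 4, frames=[3,5,1] (faults so far: 6)
  step 9: ref 1 -> HIT, frames=[3,5,1] (faults so far: 6)
  step 10: ref 1 -> HIT, frames=[3,5,1] (faults so far: 6)
  step 11: ref 3 -> HIT, frames=[3,5,1] (faults so far: 6)
  step 12: ref 1 -> HIT, frames=[3,5,1] (faults so far: 6)
  step 13: ref 3 -> HIT, frames=[3,5,1] (faults so far: 6)
  FIFO total faults: 6
--- LRU ---
  step 0: ref 5 -> FAULT, frames=[5,-,-] (faults so far: 1)
  step 1: ref 6 -> FAULT, frames=[5,6,-] (faults so far: 2)
  step 2: ref 5 -> HIT, frames=[5,6,-] (faults so far: 2)
  step 3: ref 4 -> FAULT, frames=[5,6,4] (faults so far: 3)
  step 4: ref 3 -> FAULT, evict 6, frames=[5,3,4] (faults so far: 4)
  step 5: ref 5 -> HIT, frames=[5,3,4] (faults so far: 4)
  step 6: ref 5 -> HIT, frames=[5,3,4] (faults so far: 4)
  step 7: ref 5 -> HIT, frames=[5,3,4] (faults so far: 4)
  step 8: ref 1 -> FAULT, evict 4, frames=[5,3,1] (faults so far: 5)
  step 9: ref 1 -> HIT, frames=[5,3,1] (faults so far: 5)
  step 10: ref 1 -> HIT, frames=[5,3,1] (faults so far: 5)
  step 11: ref 3 -> HIT, frames=[5,3,1] (faults so far: 5)
  step 12: ref 1 -> HIT, frames=[5,3,1] (faults so far: 5)
  step 13: ref 3 -> HIT, frames=[5,3,1] (faults so far: 5)
  LRU total faults: 5
--- Optimal ---
  step 0: ref 5 -> FAULT, frames=[5,-,-] (faults so far: 1)
  step 1: ref 6 -> FAULT, frames=[5,6,-] (faults so far: 2)
  step 2: ref 5 -> HIT, frames=[5,6,-] (faults so far: 2)
  step 3: ref 4 -> FAULT, frames=[5,6,4] (faults so far: 3)
  step 4: ref 3 -> FAULT, evict 4, frames=[5,6,3] (faults so far: 4)
  step 5: ref 5 -> HIT, frames=[5,6,3] (faults so far: 4)
  step 6: ref 5 -> HIT, frames=[5,6,3] (faults so far: 4)
  step 7: ref 5 -> HIT, frames=[5,6,3] (faults so far: 4)
  step 8: ref 1 -> FAULT, evict 5, frames=[1,6,3] (faults so far: 5)
  step 9: ref 1 -> HIT, frames=[1,6,3] (faults so far: 5)
  step 10: ref 1 -> HIT, frames=[1,6,3] (faults so far: 5)
  step 11: ref 3 -> HIT, frames=[1,6,3] (faults so far: 5)
  step 12: ref 1 -> HIT, frames=[1,6,3] (faults so far: 5)
  step 13: ref 3 -> HIT, frames=[1,6,3] (faults so far: 5)
  Optimal total faults: 5

Answer: 6 5 5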